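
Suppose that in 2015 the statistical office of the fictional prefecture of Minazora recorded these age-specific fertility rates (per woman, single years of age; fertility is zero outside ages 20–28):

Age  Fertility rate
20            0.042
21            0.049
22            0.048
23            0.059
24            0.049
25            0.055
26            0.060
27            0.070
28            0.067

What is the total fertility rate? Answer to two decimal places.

Sum of ASFRs = 0.042 + 0.049 + 0.048 + 0.059 + 0.049 + 0.055 + 0.060 + 0.070 + 0.067 = 0.499
TFR = 0.499

0.50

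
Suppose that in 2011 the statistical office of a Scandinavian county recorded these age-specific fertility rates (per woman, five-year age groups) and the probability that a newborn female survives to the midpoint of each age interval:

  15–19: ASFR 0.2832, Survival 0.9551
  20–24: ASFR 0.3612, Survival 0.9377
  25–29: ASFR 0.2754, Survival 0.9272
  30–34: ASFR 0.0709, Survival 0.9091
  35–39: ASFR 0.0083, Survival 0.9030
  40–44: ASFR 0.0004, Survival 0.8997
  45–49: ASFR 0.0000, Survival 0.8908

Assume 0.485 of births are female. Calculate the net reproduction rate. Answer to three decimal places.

Proportion female at birth = 0.485.
Each age group contributes 5 × ASFR × survival:
  15–19: 5 × 0.2832 × 0.9551 = 1.35242
  20–24: 5 × 0.3612 × 0.9377 = 1.69349
  25–29: 5 × 0.2754 × 0.9272 = 1.27675
  30–34: 5 × 0.0709 × 0.9091 = 0.32228
  35–39: 5 × 0.0083 × 0.9030 = 0.03747
  40–44: 5 × 0.0004 × 0.8997 = 0.00180
  45–49: 5 × 0.0000 × 0.8908 = 0.00000
Sum = 4.68421
NRR = 0.485 × 4.68421 = 2.27184

2.272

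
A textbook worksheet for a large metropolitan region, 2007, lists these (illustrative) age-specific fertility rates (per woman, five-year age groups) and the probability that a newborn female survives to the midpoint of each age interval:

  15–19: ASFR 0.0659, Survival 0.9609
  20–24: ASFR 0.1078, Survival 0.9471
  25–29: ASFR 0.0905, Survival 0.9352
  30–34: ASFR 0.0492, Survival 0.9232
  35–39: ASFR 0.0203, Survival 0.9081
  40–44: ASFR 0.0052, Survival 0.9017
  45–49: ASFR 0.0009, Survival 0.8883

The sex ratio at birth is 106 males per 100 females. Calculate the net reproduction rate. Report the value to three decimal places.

Proportion female at birth = 100 / (100 + 106) = 0.48544.
Each age group contributes 5 × ASFR × survival:
  15–19: 5 × 0.0659 × 0.9609 = 0.31662
  20–24: 5 × 0.1078 × 0.9471 = 0.51049
  25–29: 5 × 0.0905 × 0.9352 = 0.42318
  30–34: 5 × 0.0492 × 0.9232 = 0.22711
  35–39: 5 × 0.0203 × 0.9081 = 0.09217
  40–44: 5 × 0.0052 × 0.9017 = 0.02344
  45–49: 5 × 0.0009 × 0.8883 = 0.00400
Sum = 1.59701
NRR = 0.48544 × 1.59701 = 0.77525
NRR < 1, so the cohort does not fully replace itself.

0.775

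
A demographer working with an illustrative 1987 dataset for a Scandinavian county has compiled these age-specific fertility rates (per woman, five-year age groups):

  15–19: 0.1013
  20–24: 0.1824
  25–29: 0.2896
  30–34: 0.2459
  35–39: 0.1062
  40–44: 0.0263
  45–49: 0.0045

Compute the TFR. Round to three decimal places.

4.781

Sum of ASFRs = 0.1013 + 0.1824 + 0.2896 + 0.2459 + 0.1062 + 0.0263 + 0.0045 = 0.9562
TFR = 5 × 0.9562 = 4.781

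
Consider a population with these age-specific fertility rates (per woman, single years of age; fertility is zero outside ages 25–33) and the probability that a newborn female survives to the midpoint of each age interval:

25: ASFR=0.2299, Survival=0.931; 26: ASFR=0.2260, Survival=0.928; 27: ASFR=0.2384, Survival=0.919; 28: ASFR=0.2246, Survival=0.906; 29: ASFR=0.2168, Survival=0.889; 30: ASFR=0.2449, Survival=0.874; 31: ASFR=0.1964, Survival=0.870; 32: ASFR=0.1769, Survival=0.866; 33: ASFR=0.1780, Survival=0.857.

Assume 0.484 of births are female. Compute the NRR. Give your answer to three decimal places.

0.837

Proportion female at birth = 0.484.
Each age group contributes 1 × ASFR × survival:
  25: 1 × 0.2299 × 0.931 = 0.21404
  26: 1 × 0.2260 × 0.928 = 0.20973
  27: 1 × 0.2384 × 0.919 = 0.21909
  28: 1 × 0.2246 × 0.906 = 0.20349
  29: 1 × 0.2168 × 0.889 = 0.19274
  30: 1 × 0.2449 × 0.874 = 0.21404
  31: 1 × 0.1964 × 0.870 = 0.17087
  32: 1 × 0.1769 × 0.866 = 0.15320
  33: 1 × 0.1780 × 0.857 = 0.15255
Sum = 1.72975
NRR = 0.484 × 1.72975 = 0.83720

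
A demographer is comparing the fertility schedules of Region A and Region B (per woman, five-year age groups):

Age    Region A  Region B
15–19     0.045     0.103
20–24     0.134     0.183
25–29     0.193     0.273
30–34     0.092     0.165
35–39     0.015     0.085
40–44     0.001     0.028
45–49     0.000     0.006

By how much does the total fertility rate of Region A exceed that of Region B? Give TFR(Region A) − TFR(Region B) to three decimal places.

Region A:
  Sum of ASFRs = 0.045 + 0.134 + 0.193 + 0.092 + 0.015 + 0.001 + 0.000 = 0.480
  TFR = 5 × 0.480 = 2.4
Region B:
  Sum of ASFRs = 0.103 + 0.183 + 0.273 + 0.165 + 0.085 + 0.028 + 0.006 = 0.843
  TFR = 5 × 0.843 = 4.215
Difference = 2.4 − 4.215 = -1.815

-1.815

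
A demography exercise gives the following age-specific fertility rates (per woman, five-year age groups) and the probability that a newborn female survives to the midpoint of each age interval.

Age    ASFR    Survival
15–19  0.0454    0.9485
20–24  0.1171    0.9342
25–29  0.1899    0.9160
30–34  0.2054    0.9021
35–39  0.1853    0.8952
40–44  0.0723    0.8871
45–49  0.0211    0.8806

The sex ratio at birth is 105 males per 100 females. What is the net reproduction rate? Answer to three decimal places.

Proportion female at birth = 100 / (100 + 105) = 0.48780.
Weighting each age-specific rate by interval width and survival:
  15–19: 5 × 0.0454 × 0.9485 = 0.21531
  20–24: 5 × 0.1171 × 0.9342 = 0.54697
  25–29: 5 × 0.1899 × 0.9160 = 0.86974
  30–34: 5 × 0.2054 × 0.9021 = 0.92646
  35–39: 5 × 0.1853 × 0.8952 = 0.82940
  40–44: 5 × 0.0723 × 0.8871 = 0.32069
  45–49: 5 × 0.0211 × 0.8806 = 0.09290
Sum = 3.80147
NRR = 0.48780 × 3.80147 = 1.85436

1.854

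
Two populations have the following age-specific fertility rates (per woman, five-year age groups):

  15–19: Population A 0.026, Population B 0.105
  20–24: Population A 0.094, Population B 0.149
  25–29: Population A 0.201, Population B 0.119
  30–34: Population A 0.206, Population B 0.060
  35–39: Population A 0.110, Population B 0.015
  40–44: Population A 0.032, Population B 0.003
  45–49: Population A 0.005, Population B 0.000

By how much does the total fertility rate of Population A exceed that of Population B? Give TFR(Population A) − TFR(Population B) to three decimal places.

1.115

Population A:
  Sum of ASFRs = 0.026 + 0.094 + 0.201 + 0.206 + 0.110 + 0.032 + 0.005 = 0.674
  TFR = 5 × 0.674 = 3.37
Population B:
  Sum of ASFRs = 0.105 + 0.149 + 0.119 + 0.060 + 0.015 + 0.003 + 0.000 = 0.451
  TFR = 5 × 0.451 = 2.255
Difference = 3.37 − 2.255 = 1.115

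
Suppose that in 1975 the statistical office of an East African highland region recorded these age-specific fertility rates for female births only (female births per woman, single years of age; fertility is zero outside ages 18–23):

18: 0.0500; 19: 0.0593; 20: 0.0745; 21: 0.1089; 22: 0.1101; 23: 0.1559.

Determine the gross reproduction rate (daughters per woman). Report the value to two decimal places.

Sum of female ASFRs = 0.0500 + 0.0593 + 0.0745 + 0.1089 + 0.1101 + 0.1559 = 0.5587
GRR = 0.5587

0.56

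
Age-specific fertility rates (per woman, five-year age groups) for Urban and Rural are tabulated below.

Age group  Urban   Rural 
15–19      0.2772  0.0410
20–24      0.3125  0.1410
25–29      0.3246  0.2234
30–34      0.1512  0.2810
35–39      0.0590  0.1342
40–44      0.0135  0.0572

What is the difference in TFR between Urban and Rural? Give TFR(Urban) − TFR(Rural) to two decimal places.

1.30

Urban:
  Sum of ASFRs = 0.2772 + 0.3125 + 0.3246 + 0.1512 + 0.0590 + 0.0135 = 1.1380
  TFR = 5 × 1.1380 = 5.69
Rural:
  Sum of ASFRs = 0.0410 + 0.1410 + 0.2234 + 0.2810 + 0.1342 + 0.0572 = 0.8778
  TFR = 5 × 0.8778 = 4.389
Difference = 5.69 − 4.389 = 1.301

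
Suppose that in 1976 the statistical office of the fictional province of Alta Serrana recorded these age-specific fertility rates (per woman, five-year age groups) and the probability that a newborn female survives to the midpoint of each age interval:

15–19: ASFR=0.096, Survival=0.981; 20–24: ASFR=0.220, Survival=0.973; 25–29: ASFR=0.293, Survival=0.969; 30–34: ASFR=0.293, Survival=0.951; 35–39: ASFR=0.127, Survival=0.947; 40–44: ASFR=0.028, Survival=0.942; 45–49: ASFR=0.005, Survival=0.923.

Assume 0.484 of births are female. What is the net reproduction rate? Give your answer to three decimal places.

Proportion female at birth = 0.484.
Weighting each age-specific rate by interval width and survival:
  15–19: 5 × 0.096 × 0.981 = 0.47088
  20–24: 5 × 0.220 × 0.973 = 1.07030
  25–29: 5 × 0.293 × 0.969 = 1.41959
  30–34: 5 × 0.293 × 0.951 = 1.39322
  35–39: 5 × 0.127 × 0.947 = 0.60135
  40–44: 5 × 0.028 × 0.942 = 0.13188
  45–49: 5 × 0.005 × 0.923 = 0.02308
Sum = 5.11030
NRR = 0.484 × 5.11030 = 2.47339

2.473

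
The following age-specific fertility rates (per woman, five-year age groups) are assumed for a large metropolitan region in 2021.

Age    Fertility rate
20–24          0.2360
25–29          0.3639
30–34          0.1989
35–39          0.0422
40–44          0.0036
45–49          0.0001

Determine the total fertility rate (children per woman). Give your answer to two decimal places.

Sum of ASFRs = 0.2360 + 0.3639 + 0.1989 + 0.0422 + 0.0036 + 0.0001 = 0.8447
TFR = 5 × 0.8447 = 4.2235

4.22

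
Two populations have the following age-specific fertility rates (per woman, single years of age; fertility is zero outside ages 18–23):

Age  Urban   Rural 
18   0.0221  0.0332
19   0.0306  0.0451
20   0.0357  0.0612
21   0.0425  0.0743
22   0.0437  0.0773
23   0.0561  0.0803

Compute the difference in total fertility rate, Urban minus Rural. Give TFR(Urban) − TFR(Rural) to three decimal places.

Urban:
  Sum of ASFRs = 0.0221 + 0.0306 + 0.0357 + 0.0425 + 0.0437 + 0.0561 = 0.2307
  TFR = 0.2307
Rural:
  Sum of ASFRs = 0.0332 + 0.0451 + 0.0612 + 0.0743 + 0.0773 + 0.0803 = 0.3714
  TFR = 0.3714
Difference = 0.2307 − 0.3714 = -0.1407

-0.141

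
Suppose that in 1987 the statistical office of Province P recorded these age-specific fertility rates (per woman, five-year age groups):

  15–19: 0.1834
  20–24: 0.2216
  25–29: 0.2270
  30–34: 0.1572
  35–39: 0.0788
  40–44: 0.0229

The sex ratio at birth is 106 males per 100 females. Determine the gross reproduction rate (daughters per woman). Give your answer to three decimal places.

Proportion female at birth = 100 / (100 + 106) = 0.48544.
Sum of ASFRs = 0.1834 + 0.2216 + 0.2270 + 0.1572 + 0.0788 + 0.0229 = 0.8909
TFR = 5 × 0.8909 = 4.4545
GRR = 0.48544 × 4.4545 = 2.16239

2.162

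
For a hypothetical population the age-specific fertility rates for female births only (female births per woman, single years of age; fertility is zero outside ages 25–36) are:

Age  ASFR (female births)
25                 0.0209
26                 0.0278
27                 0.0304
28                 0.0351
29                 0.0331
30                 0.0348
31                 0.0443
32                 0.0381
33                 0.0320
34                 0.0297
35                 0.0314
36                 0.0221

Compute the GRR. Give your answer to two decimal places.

0.38

Sum of female ASFRs = 0.0209 + 0.0278 + 0.0304 + 0.0351 + 0.0331 + 0.0348 + 0.0443 + 0.0381 + 0.0320 + 0.0297 + 0.0314 + 0.0221 = 0.3797
GRR = 0.3797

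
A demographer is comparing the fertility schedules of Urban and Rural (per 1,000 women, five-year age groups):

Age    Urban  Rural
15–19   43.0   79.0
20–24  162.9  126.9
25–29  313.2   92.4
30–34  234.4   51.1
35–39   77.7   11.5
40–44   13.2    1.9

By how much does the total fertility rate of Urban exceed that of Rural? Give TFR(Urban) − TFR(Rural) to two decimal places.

Urban:
  Sum of ASFRs = 43.0 + 162.9 + 313.2 + 234.4 + 77.7 + 13.2 = 844.4
  TFR = 5 × 844.4 / 1000 = 4.222
Rural:
  Sum of ASFRs = 79.0 + 126.9 + 92.4 + 51.1 + 11.5 + 1.9 = 362.8
  TFR = 5 × 362.8 / 1000 = 1.814
Difference = 4.222 − 1.814 = 2.408

2.41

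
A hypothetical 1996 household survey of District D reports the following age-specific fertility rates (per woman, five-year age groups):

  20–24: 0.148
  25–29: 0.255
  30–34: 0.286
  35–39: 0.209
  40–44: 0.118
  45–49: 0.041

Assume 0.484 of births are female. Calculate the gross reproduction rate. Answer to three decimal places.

2.558

Proportion female at birth = 0.484.
Sum of ASFRs = 0.148 + 0.255 + 0.286 + 0.209 + 0.118 + 0.041 = 1.057
TFR = 5 × 1.057 = 5.285
GRR = 0.484 × 5.285 = 2.55794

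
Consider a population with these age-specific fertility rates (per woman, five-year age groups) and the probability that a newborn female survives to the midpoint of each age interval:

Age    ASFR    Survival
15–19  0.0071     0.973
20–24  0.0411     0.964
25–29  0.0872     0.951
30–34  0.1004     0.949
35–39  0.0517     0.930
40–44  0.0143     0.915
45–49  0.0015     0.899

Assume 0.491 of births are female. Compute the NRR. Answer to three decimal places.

Proportion female at birth = 0.491.
Per-age-group product (5 × ASFR × survival probability):
  15–19: 5 × 0.0071 × 0.973 = 0.03454
  20–24: 5 × 0.0411 × 0.964 = 0.19810
  25–29: 5 × 0.0872 × 0.951 = 0.41464
  30–34: 5 × 0.1004 × 0.949 = 0.47640
  35–39: 5 × 0.0517 × 0.930 = 0.24041
  40–44: 5 × 0.0143 × 0.915 = 0.06542
  45–49: 5 × 0.0015 × 0.899 = 0.00674
Sum = 1.43625
NRR = 0.491 × 1.43625 = 0.70520

0.705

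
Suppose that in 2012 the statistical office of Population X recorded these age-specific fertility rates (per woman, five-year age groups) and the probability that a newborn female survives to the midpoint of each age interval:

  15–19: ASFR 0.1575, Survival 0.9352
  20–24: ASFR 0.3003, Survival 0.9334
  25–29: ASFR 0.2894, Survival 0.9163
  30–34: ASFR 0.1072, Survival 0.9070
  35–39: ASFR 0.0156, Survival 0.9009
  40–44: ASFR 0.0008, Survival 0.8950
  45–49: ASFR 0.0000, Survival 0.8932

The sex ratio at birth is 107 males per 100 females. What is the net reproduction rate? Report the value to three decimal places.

Proportion female at birth = 100 / (100 + 107) = 0.48309.
Weighting each age-specific rate by interval width and survival:
  15–19: 5 × 0.1575 × 0.9352 = 0.73647
  20–24: 5 × 0.3003 × 0.9334 = 1.40150
  25–29: 5 × 0.2894 × 0.9163 = 1.32589
  30–34: 5 × 0.1072 × 0.9070 = 0.48615
  35–39: 5 × 0.0156 × 0.9009 = 0.07027
  40–44: 5 × 0.0008 × 0.8950 = 0.00358
  45–49: 5 × 0.0000 × 0.8932 = 0.00000
Sum = 4.02386
NRR = 0.48309 × 4.02386 = 1.94389

1.944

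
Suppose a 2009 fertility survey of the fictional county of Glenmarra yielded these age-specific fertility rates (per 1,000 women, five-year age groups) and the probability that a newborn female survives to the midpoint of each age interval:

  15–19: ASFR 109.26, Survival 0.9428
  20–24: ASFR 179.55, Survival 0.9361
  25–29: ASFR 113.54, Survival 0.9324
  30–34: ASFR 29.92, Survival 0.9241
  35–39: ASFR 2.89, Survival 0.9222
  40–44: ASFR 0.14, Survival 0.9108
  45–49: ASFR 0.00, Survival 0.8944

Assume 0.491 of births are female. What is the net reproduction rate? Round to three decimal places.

Proportion female at birth = 0.491.
Each age group contributes 5 × ASFR × survival:
  15–19: 5 × 109.26/1000 × 0.9428 = 0.51505
  20–24: 5 × 179.55/1000 × 0.9361 = 0.84038
  25–29: 5 × 113.54/1000 × 0.9324 = 0.52932
  30–34: 5 × 29.92/1000 × 0.9241 = 0.13825
  35–39: 5 × 2.89/1000 × 0.9222 = 0.01333
  40–44: 5 × 0.14/1000 × 0.9108 = 0.00064
  45–49: 5 × 0.00/1000 × 0.8944 = 0.00000
Sum = 2.03697
NRR = 0.491 × 2.03697 = 1.00015

1.000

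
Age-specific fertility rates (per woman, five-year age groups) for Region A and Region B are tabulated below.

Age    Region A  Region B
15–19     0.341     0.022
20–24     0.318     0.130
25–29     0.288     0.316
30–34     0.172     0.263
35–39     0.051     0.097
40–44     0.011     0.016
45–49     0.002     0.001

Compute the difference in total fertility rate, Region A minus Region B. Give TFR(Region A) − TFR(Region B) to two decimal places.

Region A:
  Sum of ASFRs = 0.341 + 0.318 + 0.288 + 0.172 + 0.051 + 0.011 + 0.002 = 1.183
  TFR = 5 × 1.183 = 5.915
Region B:
  Sum of ASFRs = 0.022 + 0.130 + 0.316 + 0.263 + 0.097 + 0.016 + 0.001 = 0.845
  TFR = 5 × 0.845 = 4.225
Difference = 5.915 − 4.225 = 1.69

1.69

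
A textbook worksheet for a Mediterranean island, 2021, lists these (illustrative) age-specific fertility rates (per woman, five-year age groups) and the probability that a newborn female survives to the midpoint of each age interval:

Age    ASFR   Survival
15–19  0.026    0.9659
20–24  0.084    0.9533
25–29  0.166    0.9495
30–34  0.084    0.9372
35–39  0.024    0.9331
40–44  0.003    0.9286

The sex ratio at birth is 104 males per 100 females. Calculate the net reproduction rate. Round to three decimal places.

Proportion female at birth = 100 / (100 + 104) = 0.49020.
Weighting each age-specific rate by interval width and survival:
  15–19: 5 × 0.026 × 0.9659 = 0.12557
  20–24: 5 × 0.084 × 0.9533 = 0.40039
  25–29: 5 × 0.166 × 0.9495 = 0.78809
  30–34: 5 × 0.084 × 0.9372 = 0.39362
  35–39: 5 × 0.024 × 0.9331 = 0.11197
  40–44: 5 × 0.003 × 0.9286 = 0.01393
Sum = 1.83357
NRR = 0.49020 × 1.83357 = 0.89882

0.899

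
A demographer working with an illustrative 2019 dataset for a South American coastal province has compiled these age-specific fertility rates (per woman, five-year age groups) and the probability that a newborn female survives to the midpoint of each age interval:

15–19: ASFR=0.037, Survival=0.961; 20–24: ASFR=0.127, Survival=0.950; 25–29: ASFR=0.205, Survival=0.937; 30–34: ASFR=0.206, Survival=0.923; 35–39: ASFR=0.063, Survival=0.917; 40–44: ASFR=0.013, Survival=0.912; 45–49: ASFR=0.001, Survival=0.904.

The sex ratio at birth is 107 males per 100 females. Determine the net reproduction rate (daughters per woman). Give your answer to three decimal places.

1.471

Proportion female at birth = 100 / (100 + 107) = 0.48309.
Weighting each age-specific rate by interval width and survival:
  15–19: 5 × 0.037 × 0.961 = 0.17779
  20–24: 5 × 0.127 × 0.950 = 0.60325
  25–29: 5 × 0.205 × 0.937 = 0.96043
  30–34: 5 × 0.206 × 0.923 = 0.95069
  35–39: 5 × 0.063 × 0.917 = 0.28886
  40–44: 5 × 0.013 × 0.912 = 0.05928
  45–49: 5 × 0.001 × 0.904 = 0.00452
Sum = 3.04482
NRR = 0.48309 × 3.04482 = 1.47092
With NRR above 1 the population is above replacement fertility.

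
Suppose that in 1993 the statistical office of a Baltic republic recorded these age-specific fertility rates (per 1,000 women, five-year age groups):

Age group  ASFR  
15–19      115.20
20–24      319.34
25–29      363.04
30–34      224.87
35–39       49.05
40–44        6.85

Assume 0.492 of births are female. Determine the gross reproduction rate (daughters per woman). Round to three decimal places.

2.653

Proportion female at birth = 0.492.
Sum of ASFRs = 115.20 + 319.34 + 363.04 + 224.87 + 49.05 + 6.85 = 1078.35
TFR = 5 × 1078.35 / 1000 = 5.39175
GRR = 0.492 × 5.39175 = 2.65274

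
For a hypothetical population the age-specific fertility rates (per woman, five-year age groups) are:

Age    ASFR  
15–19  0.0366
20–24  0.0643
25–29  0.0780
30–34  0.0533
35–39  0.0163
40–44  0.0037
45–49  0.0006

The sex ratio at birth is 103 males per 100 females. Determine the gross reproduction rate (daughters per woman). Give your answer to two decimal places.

0.62

Proportion female at birth = 100 / (100 + 103) = 0.49261.
Sum of ASFRs = 0.0366 + 0.0643 + 0.0780 + 0.0533 + 0.0163 + 0.0037 + 0.0006 = 0.2528
TFR = 5 × 0.2528 = 1.264
GRR = 0.49261 × 1.264 = 0.62266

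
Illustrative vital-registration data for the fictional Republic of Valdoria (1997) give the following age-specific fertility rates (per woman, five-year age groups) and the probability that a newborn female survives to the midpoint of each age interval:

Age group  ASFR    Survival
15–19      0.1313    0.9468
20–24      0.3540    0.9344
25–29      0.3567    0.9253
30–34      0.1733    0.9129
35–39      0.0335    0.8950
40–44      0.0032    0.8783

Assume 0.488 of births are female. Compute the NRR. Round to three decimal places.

Proportion female at birth = 0.488.
Each age group contributes 5 × ASFR × survival:
  15–19: 5 × 0.1313 × 0.9468 = 0.62157
  20–24: 5 × 0.3540 × 0.9344 = 1.65389
  25–29: 5 × 0.3567 × 0.9253 = 1.65027
  30–34: 5 × 0.1733 × 0.9129 = 0.79103
  35–39: 5 × 0.0335 × 0.8950 = 0.14991
  40–44: 5 × 0.0032 × 0.8783 = 0.01405
Sum = 4.88072
NRR = 0.488 × 4.88072 = 2.38179
With NRR above 1 the population is above replacement fertility.

2.382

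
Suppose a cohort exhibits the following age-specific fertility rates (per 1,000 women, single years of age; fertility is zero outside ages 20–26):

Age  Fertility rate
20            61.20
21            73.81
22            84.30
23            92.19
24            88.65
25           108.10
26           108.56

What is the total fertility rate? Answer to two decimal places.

0.62

Sum of ASFRs = 61.20 + 73.81 + 84.30 + 92.19 + 88.65 + 108.10 + 108.56 = 616.81
TFR = 616.81 / 1000 = 0.61681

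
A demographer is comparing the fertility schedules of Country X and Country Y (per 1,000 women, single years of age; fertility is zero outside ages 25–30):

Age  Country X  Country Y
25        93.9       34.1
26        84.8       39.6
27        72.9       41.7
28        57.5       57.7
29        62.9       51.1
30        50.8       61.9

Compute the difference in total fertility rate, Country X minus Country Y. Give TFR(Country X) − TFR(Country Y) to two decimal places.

Country X:
  Sum of ASFRs = 93.9 + 84.8 + 72.9 + 57.5 + 62.9 + 50.8 = 422.8
  TFR = 422.8 / 1000 = 0.4228
Country Y:
  Sum of ASFRs = 34.1 + 39.6 + 41.7 + 57.7 + 51.1 + 61.9 = 286.1
  TFR = 286.1 / 1000 = 0.2861
Difference = 0.4228 − 0.2861 = 0.1367

0.14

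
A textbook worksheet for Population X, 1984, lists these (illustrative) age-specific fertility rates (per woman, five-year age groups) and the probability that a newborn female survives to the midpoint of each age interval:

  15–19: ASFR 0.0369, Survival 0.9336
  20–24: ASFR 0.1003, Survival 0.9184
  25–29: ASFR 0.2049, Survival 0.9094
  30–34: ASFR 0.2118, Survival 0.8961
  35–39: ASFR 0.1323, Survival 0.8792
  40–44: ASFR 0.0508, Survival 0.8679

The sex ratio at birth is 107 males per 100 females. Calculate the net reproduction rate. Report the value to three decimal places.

Proportion female at birth = 100 / (100 + 107) = 0.48309.
Each age group contributes 5 × ASFR × survival:
  15–19: 5 × 0.0369 × 0.9336 = 0.17225
  20–24: 5 × 0.1003 × 0.9184 = 0.46058
  25–29: 5 × 0.2049 × 0.9094 = 0.93168
  30–34: 5 × 0.2118 × 0.8961 = 0.94897
  35–39: 5 × 0.1323 × 0.8792 = 0.58159
  40–44: 5 × 0.0508 × 0.8679 = 0.22045
Sum = 3.31552
NRR = 0.48309 × 3.31552 = 1.60169

1.602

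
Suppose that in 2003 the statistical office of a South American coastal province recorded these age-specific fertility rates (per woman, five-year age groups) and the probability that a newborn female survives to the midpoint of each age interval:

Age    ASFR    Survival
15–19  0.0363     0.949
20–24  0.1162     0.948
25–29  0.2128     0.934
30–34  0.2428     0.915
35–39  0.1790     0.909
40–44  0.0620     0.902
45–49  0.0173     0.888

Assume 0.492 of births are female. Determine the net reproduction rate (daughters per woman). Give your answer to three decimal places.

1.967

Proportion female at birth = 0.492.
Survival-weighted fertility by age (5·fₓ·Sₓ):
  15–19: 5 × 0.0363 × 0.949 = 0.17224
  20–24: 5 × 0.1162 × 0.948 = 0.55079
  25–29: 5 × 0.2128 × 0.934 = 0.99378
  30–34: 5 × 0.2428 × 0.915 = 1.11081
  35–39: 5 × 0.1790 × 0.909 = 0.81356
  40–44: 5 × 0.0620 × 0.902 = 0.27962
  45–49: 5 × 0.0173 × 0.888 = 0.07681
Sum = 3.99761
NRR = 0.492 × 3.99761 = 1.96682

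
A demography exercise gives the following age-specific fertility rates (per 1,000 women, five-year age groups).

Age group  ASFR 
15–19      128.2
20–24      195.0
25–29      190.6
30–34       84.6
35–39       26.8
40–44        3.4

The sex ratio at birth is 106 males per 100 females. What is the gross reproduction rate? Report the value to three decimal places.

Proportion female at birth = 100 / (100 + 106) = 0.48544.
Sum of ASFRs = 128.2 + 195.0 + 190.6 + 84.6 + 26.8 + 3.4 = 628.6
TFR = 5 × 628.6 / 1000 = 3.143
GRR = 0.48544 × 3.143 = 1.52574

1.526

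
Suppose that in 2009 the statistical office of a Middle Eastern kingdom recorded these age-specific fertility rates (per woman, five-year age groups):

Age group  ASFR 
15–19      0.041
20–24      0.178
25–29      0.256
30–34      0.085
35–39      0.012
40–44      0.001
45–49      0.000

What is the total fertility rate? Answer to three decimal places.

Sum of ASFRs = 0.041 + 0.178 + 0.256 + 0.085 + 0.012 + 0.001 + 0.000 = 0.573
TFR = 5 × 0.573 = 2.865

2.865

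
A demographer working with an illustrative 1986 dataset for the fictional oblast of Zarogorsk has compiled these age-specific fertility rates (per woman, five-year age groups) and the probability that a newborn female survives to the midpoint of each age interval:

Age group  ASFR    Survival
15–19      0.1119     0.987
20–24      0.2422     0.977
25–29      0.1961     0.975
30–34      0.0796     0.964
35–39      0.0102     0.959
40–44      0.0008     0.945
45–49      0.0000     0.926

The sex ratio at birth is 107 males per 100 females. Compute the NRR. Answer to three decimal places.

Proportion female at birth = 100 / (100 + 107) = 0.48309.
Each age group contributes 5 × ASFR × survival:
  15–19: 5 × 0.1119 × 0.987 = 0.55223
  20–24: 5 × 0.2422 × 0.977 = 1.18315
  25–29: 5 × 0.1961 × 0.975 = 0.95599
  30–34: 5 × 0.0796 × 0.964 = 0.38367
  35–39: 5 × 0.0102 × 0.959 = 0.04891
  40–44: 5 × 0.0008 × 0.945 = 0.00378
  45–49: 5 × 0.0000 × 0.926 = 0.00000
Sum = 3.12773
NRR = 0.48309 × 3.12773 = 1.51098
With NRR above 1 the population is above replacement fertility.

1.511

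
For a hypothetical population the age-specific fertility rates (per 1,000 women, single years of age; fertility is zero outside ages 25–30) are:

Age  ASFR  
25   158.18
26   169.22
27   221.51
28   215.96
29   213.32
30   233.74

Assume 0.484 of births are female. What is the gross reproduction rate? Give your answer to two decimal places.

0.59

Proportion female at birth = 0.484.
Sum of ASFRs = 158.18 + 169.22 + 221.51 + 215.96 + 213.32 + 233.74 = 1211.93
TFR = 1211.93 / 1000 = 1.21193
GRR = 0.484 × 1.21193 = 0.58657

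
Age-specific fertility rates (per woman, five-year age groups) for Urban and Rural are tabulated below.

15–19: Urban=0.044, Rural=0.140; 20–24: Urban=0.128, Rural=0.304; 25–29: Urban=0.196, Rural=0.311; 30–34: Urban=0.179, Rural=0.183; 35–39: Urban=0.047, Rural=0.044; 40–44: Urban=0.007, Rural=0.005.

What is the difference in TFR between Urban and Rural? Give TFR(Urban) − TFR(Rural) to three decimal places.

Urban:
  Sum of ASFRs = 0.044 + 0.128 + 0.196 + 0.179 + 0.047 + 0.007 = 0.601
  TFR = 5 × 0.601 = 3.005
Rural:
  Sum of ASFRs = 0.140 + 0.304 + 0.311 + 0.183 + 0.044 + 0.005 = 0.987
  TFR = 5 × 0.987 = 4.935
Difference = 3.005 − 4.935 = -1.93

-1.930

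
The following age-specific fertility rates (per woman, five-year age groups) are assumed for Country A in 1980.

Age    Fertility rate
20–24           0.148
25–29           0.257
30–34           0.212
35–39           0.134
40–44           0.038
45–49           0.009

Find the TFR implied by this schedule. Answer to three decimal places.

Sum of ASFRs = 0.148 + 0.257 + 0.212 + 0.134 + 0.038 + 0.009 = 0.798
TFR = 5 × 0.798 = 3.99

3.990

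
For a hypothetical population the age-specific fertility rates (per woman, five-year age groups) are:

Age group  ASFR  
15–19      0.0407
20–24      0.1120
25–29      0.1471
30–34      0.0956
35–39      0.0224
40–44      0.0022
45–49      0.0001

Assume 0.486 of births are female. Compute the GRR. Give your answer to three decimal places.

1.021

Proportion female at birth = 0.486.
Sum of ASFRs = 0.0407 + 0.1120 + 0.1471 + 0.0956 + 0.0224 + 0.0022 + 0.0001 = 0.4201
TFR = 5 × 0.4201 = 2.1005
GRR = 0.486 × 2.1005 = 1.02084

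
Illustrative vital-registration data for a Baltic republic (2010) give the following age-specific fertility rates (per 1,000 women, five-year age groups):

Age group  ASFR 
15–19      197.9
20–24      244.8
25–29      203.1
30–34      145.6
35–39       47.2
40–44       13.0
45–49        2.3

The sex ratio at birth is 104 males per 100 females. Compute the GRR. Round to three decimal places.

Proportion female at birth = 100 / (100 + 104) = 0.49020.
Sum of ASFRs = 197.9 + 244.8 + 203.1 + 145.6 + 47.2 + 13.0 + 2.3 = 853.9
TFR = 5 × 853.9 / 1000 = 4.2695
GRR = 0.49020 × 4.2695 = 2.09291

2.093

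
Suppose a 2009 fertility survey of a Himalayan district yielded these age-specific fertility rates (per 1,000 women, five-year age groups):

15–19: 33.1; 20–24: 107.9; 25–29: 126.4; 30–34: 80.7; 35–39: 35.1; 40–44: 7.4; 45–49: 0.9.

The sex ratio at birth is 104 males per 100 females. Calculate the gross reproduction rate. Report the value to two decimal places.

0.96

Proportion female at birth = 100 / (100 + 104) = 0.49020.
Sum of ASFRs = 33.1 + 107.9 + 126.4 + 80.7 + 35.1 + 7.4 + 0.9 = 391.5
TFR = 5 × 391.5 / 1000 = 1.9575
GRR = 0.49020 × 1.9575 = 0.95957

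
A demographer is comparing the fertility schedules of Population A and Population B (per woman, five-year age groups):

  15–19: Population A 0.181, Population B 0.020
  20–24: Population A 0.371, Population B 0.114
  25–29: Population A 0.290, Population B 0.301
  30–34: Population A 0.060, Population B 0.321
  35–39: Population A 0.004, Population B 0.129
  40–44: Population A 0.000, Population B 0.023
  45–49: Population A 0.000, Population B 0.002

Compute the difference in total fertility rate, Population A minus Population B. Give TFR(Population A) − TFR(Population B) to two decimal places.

-0.02

Population A:
  Sum of ASFRs = 0.181 + 0.371 + 0.290 + 0.060 + 0.004 + 0.000 + 0.000 = 0.906
  TFR = 5 × 0.906 = 4.53
Population B:
  Sum of ASFRs = 0.020 + 0.114 + 0.301 + 0.321 + 0.129 + 0.023 + 0.002 = 0.910
  TFR = 5 × 0.910 = 4.55
Difference = 4.53 − 4.55 = -0.02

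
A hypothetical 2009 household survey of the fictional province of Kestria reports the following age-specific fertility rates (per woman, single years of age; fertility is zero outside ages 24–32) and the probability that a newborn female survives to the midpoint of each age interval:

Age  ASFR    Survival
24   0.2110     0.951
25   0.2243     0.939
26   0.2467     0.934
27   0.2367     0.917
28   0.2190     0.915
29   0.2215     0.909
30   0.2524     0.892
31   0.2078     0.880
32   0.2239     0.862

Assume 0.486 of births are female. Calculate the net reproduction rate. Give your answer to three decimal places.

0.905

Proportion female at birth = 0.486.
Per-age-group product (1 × ASFR × survival probability):
  24: 1 × 0.2110 × 0.951 = 0.20066
  25: 1 × 0.2243 × 0.939 = 0.21062
  26: 1 × 0.2467 × 0.934 = 0.23042
  27: 1 × 0.2367 × 0.917 = 0.21705
  28: 1 × 0.2190 × 0.915 = 0.20039
  29: 1 × 0.2215 × 0.909 = 0.20134
  30: 1 × 0.2524 × 0.892 = 0.22514
  31: 1 × 0.2078 × 0.880 = 0.18286
  32: 1 × 0.2239 × 0.862 = 0.19300
Sum = 1.86148
NRR = 0.486 × 1.86148 = 0.90468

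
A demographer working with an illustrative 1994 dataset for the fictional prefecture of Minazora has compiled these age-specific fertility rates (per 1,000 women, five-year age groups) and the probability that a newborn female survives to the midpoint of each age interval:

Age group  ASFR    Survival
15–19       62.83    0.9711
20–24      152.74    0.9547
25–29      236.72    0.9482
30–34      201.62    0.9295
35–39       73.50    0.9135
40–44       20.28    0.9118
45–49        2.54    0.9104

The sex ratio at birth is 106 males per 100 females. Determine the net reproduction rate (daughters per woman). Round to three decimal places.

1.715

Proportion female at birth = 100 / (100 + 106) = 0.48544.
Survival-weighted fertility by age (5·fₓ·Sₓ):
  15–19: 5 × 62.83/1000 × 0.9711 = 0.30507
  20–24: 5 × 152.74/1000 × 0.9547 = 0.72910
  25–29: 5 × 236.72/1000 × 0.9482 = 1.12229
  30–34: 5 × 201.62/1000 × 0.9295 = 0.93703
  35–39: 5 × 73.50/1000 × 0.9135 = 0.33571
  40–44: 5 × 20.28/1000 × 0.9118 = 0.09246
  45–49: 5 × 2.54/1000 × 0.9104 = 0.01156
Sum = 3.53322
NRR = 0.48544 × 3.53322 = 1.71517
With NRR above 1 the population is above replacement fertility.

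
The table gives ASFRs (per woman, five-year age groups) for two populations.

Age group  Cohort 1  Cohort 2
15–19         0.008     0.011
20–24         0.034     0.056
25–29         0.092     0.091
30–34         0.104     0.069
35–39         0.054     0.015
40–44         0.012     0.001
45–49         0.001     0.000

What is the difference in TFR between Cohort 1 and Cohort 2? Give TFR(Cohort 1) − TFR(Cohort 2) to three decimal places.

0.310

Cohort 1:
  Sum of ASFRs = 0.008 + 0.034 + 0.092 + 0.104 + 0.054 + 0.012 + 0.001 = 0.305
  TFR = 5 × 0.305 = 1.525
Cohort 2:
  Sum of ASFRs = 0.011 + 0.056 + 0.091 + 0.069 + 0.015 + 0.001 + 0.000 = 0.243
  TFR = 5 × 0.243 = 1.215
Difference = 1.525 − 1.215 = 0.31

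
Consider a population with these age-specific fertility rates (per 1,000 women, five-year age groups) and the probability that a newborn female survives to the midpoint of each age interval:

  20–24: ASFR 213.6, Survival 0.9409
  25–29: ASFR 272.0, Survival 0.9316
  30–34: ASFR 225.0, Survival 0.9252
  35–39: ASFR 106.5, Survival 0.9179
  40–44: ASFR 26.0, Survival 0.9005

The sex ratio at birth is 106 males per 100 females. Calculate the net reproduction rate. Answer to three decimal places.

1.902

Proportion female at birth = 100 / (100 + 106) = 0.48544.
Survival-weighted fertility by age (5·fₓ·Sₓ):
  20–24: 5 × 213.6/1000 × 0.9409 = 1.00488
  25–29: 5 × 272.0/1000 × 0.9316 = 1.26698
  30–34: 5 × 225.0/1000 × 0.9252 = 1.04085
  35–39: 5 × 106.5/1000 × 0.9179 = 0.48878
  40–44: 5 × 26.0/1000 × 0.9005 = 0.11707
Sum = 3.91856
NRR = 0.48544 × 3.91856 = 1.90223
An NRR exceeding 1 indicates intrinsic growth under these rates.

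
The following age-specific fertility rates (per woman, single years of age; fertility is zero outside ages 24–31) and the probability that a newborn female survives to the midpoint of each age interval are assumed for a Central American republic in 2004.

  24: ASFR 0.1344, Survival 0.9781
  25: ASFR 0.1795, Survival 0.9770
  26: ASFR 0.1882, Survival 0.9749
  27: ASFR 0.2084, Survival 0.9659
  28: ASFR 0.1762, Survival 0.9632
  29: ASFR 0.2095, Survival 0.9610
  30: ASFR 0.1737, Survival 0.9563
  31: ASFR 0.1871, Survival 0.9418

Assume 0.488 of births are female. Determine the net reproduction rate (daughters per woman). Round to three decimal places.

Proportion female at birth = 0.488.
Each age group contributes 1 × ASFR × survival:
  24: 1 × 0.1344 × 0.9781 = 0.13146
  25: 1 × 0.1795 × 0.9770 = 0.17537
  26: 1 × 0.1882 × 0.9749 = 0.18348
  27: 1 × 0.2084 × 0.9659 = 0.20129
  28: 1 × 0.1762 × 0.9632 = 0.16972
  29: 1 × 0.2095 × 0.9610 = 0.20133
  30: 1 × 0.1737 × 0.9563 = 0.16611
  31: 1 × 0.1871 × 0.9418 = 0.17621
Sum = 1.40497
NRR = 0.488 × 1.40497 = 0.68563
NRR < 1, so the cohort does not fully replace itself.

0.686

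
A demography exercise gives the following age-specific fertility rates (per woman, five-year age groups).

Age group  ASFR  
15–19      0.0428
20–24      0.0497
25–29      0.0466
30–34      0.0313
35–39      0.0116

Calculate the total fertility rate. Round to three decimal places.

0.910

Sum of ASFRs = 0.0428 + 0.0497 + 0.0466 + 0.0313 + 0.0116 = 0.1820
TFR = 5 × 0.1820 = 0.91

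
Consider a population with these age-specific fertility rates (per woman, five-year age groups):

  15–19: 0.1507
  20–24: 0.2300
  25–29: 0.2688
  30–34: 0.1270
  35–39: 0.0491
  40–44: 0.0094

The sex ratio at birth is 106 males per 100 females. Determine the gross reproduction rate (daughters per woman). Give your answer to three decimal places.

2.027

Proportion female at birth = 100 / (100 + 106) = 0.48544.
Sum of ASFRs = 0.1507 + 0.2300 + 0.2688 + 0.1270 + 0.0491 + 0.0094 = 0.8350
TFR = 5 × 0.8350 = 4.175
GRR = 0.48544 × 4.175 = 2.02671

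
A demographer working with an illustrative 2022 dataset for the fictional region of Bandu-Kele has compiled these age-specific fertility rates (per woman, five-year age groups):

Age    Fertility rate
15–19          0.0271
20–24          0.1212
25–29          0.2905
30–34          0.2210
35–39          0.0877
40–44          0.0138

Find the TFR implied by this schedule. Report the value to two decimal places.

Sum of ASFRs = 0.0271 + 0.1212 + 0.2905 + 0.2210 + 0.0877 + 0.0138 = 0.7613
TFR = 5 × 0.7613 = 3.8065

3.81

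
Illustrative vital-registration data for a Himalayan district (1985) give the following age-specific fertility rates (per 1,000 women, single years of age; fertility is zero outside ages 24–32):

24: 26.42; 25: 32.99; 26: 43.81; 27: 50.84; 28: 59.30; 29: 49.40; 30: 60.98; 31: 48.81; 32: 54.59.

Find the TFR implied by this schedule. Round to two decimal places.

0.43

Sum of ASFRs = 26.42 + 32.99 + 43.81 + 50.84 + 59.30 + 49.40 + 60.98 + 48.81 + 54.59 = 427.14
TFR = 427.14 / 1000 = 0.42714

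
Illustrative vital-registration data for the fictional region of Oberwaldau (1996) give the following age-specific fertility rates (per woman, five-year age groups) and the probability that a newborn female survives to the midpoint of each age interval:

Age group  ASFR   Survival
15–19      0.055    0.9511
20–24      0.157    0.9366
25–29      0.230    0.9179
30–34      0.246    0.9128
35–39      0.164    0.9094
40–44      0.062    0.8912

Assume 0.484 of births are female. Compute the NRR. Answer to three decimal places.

2.031

Proportion female at birth = 0.484.
Per-age-group product (5 × ASFR × survival probability):
  15–19: 5 × 0.055 × 0.9511 = 0.26155
  20–24: 5 × 0.157 × 0.9366 = 0.73523
  25–29: 5 × 0.230 × 0.9179 = 1.05559
  30–34: 5 × 0.246 × 0.9128 = 1.12274
  35–39: 5 × 0.164 × 0.9094 = 0.74571
  40–44: 5 × 0.062 × 0.8912 = 0.27627
Sum = 4.19709
NRR = 0.484 × 4.19709 = 2.03139
With NRR above 1 the population is above replacement fertility.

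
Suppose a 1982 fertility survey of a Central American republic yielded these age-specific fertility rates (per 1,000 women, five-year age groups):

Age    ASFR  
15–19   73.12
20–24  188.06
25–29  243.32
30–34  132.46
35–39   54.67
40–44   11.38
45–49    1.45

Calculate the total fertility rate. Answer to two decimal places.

3.52

Sum of ASFRs = 73.12 + 188.06 + 243.32 + 132.46 + 54.67 + 11.38 + 1.45 = 704.46
TFR = 5 × 704.46 / 1000 = 3.5223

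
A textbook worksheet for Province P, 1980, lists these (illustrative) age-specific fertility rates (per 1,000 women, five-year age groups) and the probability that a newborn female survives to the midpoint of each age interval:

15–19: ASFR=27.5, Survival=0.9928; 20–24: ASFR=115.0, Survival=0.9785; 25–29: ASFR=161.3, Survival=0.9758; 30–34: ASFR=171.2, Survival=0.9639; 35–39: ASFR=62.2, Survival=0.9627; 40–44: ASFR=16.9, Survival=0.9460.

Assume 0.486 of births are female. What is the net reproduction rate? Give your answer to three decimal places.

1.308

Proportion female at birth = 0.486.
Each age group contributes 5 × ASFR × survival:
  15–19: 5 × 27.5/1000 × 0.9928 = 0.13651
  20–24: 5 × 115.0/1000 × 0.9785 = 0.56264
  25–29: 5 × 161.3/1000 × 0.9758 = 0.78698
  30–34: 5 × 171.2/1000 × 0.9639 = 0.82510
  35–39: 5 × 62.2/1000 × 0.9627 = 0.29940
  40–44: 5 × 16.9/1000 × 0.9460 = 0.07994
Sum = 2.69057
NRR = 0.486 × 2.69057 = 1.30762
An NRR exceeding 1 indicates intrinsic growth under these rates.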